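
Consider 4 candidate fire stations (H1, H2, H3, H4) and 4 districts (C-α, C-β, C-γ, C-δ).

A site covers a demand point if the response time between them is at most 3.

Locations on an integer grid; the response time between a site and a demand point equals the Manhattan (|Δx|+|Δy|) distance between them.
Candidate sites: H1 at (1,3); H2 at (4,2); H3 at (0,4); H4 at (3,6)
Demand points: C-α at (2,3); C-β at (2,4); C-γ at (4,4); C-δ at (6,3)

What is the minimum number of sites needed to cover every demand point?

Coverage sets (demand points within 3 of each site):
  H1: {C-α, C-β}
  H2: {C-α, C-γ, C-δ}
  H3: {C-α, C-β}
  H4: {C-β, C-γ}
No single site covers all 4 demand points.
But {H1, H2} covers everything, so the minimum is 2.

2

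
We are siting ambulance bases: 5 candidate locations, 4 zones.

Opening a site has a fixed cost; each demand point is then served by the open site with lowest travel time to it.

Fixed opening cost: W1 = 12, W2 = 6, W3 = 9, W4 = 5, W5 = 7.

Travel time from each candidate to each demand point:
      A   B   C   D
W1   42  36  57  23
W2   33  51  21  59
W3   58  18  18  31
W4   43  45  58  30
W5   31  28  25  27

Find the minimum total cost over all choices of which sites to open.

110

Open {W3, W5}: assign each demand point to its cheapest open site.
  A→W5 31, B→W3 18, C→W3 18, D→W5 27
  travel time 94, fixed 16 → total 110.
Compare {W2, W3}: travel time 100 + fixed 15 = 115.
Compare {W3, W4, W5}: travel time 94 + fixed 21 = 115.
Compare {W2, W3, W5}: travel time 94 + fixed 22 = 116.
All other subsets cost ≥ 115. Minimum total cost: 110.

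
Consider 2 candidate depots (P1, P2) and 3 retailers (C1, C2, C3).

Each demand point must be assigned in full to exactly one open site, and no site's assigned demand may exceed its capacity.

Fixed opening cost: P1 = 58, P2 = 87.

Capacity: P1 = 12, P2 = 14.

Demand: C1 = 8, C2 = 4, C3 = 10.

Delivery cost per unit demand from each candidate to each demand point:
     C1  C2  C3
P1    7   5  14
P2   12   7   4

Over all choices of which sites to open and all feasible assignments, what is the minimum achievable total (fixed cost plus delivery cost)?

261

Open {P1, P2}; cheapest assignment that respects the capacities:
  P1 (cap 12, load 12): C1, C2 — cost 8×7 + 4×5 = 76
  P2 (cap 14, load 10): C3 — cost 10×4 = 40
  Shipping 116, fixed 145 → total 261.
  Any other capacity-feasible assignment to {P1, P2} ships for at least 116.
Total demand is 22 and no other set of sites has combined capacity ≥ 22, so {P1, P2} is the only feasible choice of open sites. Minimum: 261.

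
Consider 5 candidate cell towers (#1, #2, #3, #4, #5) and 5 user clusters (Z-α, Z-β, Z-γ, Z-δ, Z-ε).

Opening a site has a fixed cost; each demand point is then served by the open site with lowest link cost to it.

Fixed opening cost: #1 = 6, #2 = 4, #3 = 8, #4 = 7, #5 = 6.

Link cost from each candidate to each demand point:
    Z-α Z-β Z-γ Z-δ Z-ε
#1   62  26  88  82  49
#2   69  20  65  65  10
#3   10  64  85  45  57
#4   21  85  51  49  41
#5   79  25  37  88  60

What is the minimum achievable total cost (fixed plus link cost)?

140

Open {#2, #3, #5}: assign each demand point to its cheapest open site.
  Z-α→#3 10, Z-β→#2 20, Z-γ→#5 37, Z-δ→#3 45, Z-ε→#2 10
  link cost 122, fixed 18 → total 140.
Compare {#1, #2, #3, #5}: link cost 122 + fixed 24 = 146.
Compare {#2, #3, #4, #5}: link cost 122 + fixed 25 = 147.
Compare {#1, #2, #3, #4, #5}: link cost 122 + fixed 31 = 153.
All other subsets cost ≥ 146. Minimum total cost: 140.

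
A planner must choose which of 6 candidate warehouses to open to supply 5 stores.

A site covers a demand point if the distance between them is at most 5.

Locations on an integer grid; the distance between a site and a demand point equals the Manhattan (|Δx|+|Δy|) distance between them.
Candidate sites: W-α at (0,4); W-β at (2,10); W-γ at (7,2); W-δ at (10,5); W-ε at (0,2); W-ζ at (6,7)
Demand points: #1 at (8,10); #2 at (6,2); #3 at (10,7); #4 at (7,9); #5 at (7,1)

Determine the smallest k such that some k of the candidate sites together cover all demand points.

Coverage sets (demand points within 5 of each site):
  W-α: {}
  W-β: {}
  W-γ: {#2, #5}
  W-δ: {#3}
  W-ε: {}
  W-ζ: {#1, #2, #3, #4}
No single site covers all 5 demand points.
But {W-γ, W-ζ} covers everything, so the minimum is 2.

2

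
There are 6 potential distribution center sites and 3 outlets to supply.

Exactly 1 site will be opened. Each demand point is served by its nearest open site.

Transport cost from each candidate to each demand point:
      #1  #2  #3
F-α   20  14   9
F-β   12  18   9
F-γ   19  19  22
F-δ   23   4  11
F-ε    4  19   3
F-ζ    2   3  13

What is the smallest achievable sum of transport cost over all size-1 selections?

18

Open {F-ζ}.
  #1→F-ζ 2, #2→F-ζ 3, #3→F-ζ 13  ⇒ total 18.
Compare {F-ε}: total 26.
Compare {F-δ}: total 38.
No size-1 selection does better; minimum is 18.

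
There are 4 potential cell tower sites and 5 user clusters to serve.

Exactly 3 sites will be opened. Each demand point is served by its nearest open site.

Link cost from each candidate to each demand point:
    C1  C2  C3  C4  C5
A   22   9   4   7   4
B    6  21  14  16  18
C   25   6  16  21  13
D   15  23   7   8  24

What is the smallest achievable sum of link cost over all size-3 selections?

Open {A, B, C}.
  C1→B 6, C2→C 6, C3→A 4, C4→A 7, C5→A 4  ⇒ total 27.
Compare {A, B, D}: total 30.
Compare {A, C, D}: total 36.
No size-3 selection does better; minimum is 27.

27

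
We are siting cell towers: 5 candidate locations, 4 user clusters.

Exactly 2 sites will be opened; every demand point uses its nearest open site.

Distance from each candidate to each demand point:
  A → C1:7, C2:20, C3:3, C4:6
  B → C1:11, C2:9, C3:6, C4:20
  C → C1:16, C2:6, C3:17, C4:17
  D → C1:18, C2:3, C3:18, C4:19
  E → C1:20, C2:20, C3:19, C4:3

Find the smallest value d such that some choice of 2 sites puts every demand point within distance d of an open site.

7

Open {A, C}.
  Farthest demand point is C1 at distance 7 (to A); all others are ≤ 7.
With {A, D} the worst case is 7.
With {A, B} the worst case is 9.
No size-2 selection achieves below 7.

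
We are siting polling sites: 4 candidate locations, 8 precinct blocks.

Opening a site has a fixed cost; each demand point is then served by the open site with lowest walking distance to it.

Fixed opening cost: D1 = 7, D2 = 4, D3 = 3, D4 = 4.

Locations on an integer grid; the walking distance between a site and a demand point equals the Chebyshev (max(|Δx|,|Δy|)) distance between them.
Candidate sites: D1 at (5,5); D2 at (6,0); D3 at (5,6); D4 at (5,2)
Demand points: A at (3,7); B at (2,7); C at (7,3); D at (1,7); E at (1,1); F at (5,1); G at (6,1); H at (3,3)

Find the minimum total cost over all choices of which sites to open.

26

Open {D3, D4}: assign each demand point to its cheapest open site.
  A→D3 2, B→D3 3, C→D4 2, D→D3 4, E→D4 4, F→D4 1, G→D4 1, H→D4 2
  walking distance 19, fixed 7 → total 26.
Compare {D4}: walking distance 25 + fixed 4 = 29.
Compare {D2, D3}: walking distance 22 + fixed 7 = 29.
Compare {D1, D2}: walking distance 19 + fixed 11 = 30.
All other subsets cost ≥ 29. Minimum total cost: 26.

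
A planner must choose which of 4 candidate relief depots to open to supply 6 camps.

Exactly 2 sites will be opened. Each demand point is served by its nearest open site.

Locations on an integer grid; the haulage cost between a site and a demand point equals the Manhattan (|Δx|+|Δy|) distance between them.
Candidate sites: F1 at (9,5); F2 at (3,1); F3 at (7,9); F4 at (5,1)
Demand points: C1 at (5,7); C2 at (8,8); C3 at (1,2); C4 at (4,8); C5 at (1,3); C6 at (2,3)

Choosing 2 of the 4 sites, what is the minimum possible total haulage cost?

20

Open {F2, F3}.
  C1→F3 4, C2→F3 2, C3→F2 3, C4→F3 4, C5→F2 4, C6→F2 3  ⇒ total 20.
Compare {F3, F4}: total 26.
Compare {F1, F2}: total 28.
No size-2 selection does better; minimum is 20.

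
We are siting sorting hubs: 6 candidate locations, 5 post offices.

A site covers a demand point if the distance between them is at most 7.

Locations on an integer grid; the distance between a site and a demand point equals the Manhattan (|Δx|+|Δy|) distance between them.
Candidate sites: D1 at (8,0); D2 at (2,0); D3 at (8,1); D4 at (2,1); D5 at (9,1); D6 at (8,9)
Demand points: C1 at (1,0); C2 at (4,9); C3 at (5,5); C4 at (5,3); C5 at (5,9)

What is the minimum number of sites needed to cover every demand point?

Coverage sets (demand points within 7 of each site):
  D1: {C1, C4}
  D2: {C1, C4}
  D3: {C3, C4}
  D4: {C1, C3, C4}
  D5: {C4}
  D6: {C2, C3, C5}
No single site covers all 5 demand points.
But {D1, D6} covers everything, so the minimum is 2.

2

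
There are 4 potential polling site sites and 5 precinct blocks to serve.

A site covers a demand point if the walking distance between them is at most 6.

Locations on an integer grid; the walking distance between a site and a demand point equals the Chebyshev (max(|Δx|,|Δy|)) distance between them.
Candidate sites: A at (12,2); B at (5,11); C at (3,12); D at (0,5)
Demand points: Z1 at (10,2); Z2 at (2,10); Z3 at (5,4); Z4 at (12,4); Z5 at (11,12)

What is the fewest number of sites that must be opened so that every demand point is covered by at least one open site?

Coverage sets (demand points within 6 of each site):
  A: {Z1, Z4}
  B: {Z2, Z5}
  C: {Z2}
  D: {Z2, Z3}
No 2 sites suffice: every size-2 union leaves at least one demand point uncovered.
But {A, B, D} covers everything, so the minimum is 3.

3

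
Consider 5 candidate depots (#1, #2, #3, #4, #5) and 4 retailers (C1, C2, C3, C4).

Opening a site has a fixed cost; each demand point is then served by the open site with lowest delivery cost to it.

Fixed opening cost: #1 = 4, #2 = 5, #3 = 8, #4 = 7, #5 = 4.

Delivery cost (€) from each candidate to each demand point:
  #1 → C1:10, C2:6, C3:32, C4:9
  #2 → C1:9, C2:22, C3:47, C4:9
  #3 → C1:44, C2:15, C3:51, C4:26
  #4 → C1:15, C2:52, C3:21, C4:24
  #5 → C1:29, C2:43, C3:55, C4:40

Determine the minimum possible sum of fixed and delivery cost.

57

Open {#1, #4}: assign each demand point to its cheapest open site.
  C1→#1 10, C2→#1 6, C3→#4 21, C4→#1 9
  delivery cost 46, fixed 11 → total 57.
Compare {#1}: delivery cost 57 + fixed 4 = 61.
Compare {#1, #2, #4}: delivery cost 45 + fixed 16 = 61.
Compare {#1, #4, #5}: delivery cost 46 + fixed 15 = 61.
All other subsets cost ≥ 61. Minimum total cost: 57.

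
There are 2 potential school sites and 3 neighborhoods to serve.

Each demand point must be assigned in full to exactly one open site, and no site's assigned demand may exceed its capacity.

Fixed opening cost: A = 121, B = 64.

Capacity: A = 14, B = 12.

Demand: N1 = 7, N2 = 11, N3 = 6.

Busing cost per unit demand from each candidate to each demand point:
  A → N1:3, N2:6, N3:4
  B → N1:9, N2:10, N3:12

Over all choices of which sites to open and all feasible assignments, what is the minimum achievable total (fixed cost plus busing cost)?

340

Open {A, B}; cheapest assignment that respects the capacities:
  A (cap 14, load 13): N1, N3 — cost 7×3 + 6×4 = 45
  B (cap 12, load 11): N2 — cost 11×10 = 110
  Shipping 155, fixed 185 → total 340.
  Any other capacity-feasible assignment to {A, B} ships for at least 155.
Total demand is 24 and no other set of sites has combined capacity ≥ 24, so {A, B} is the only feasible choice of open sites. Minimum: 340.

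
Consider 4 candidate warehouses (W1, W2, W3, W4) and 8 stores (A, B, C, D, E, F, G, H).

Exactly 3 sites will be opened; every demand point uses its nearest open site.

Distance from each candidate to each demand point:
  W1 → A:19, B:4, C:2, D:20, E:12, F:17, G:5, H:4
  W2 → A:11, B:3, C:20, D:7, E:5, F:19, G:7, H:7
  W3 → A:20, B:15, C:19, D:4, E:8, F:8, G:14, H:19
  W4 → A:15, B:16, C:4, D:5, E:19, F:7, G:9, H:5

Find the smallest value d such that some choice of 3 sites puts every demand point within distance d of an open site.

Open {W1, W2, W3}.
  Farthest demand point is A at distance 11 (to W2); all others are ≤ 11.
With {W1, W2, W4} the worst case is 11.
With {W2, W3, W4} the worst case is 11.
No size-3 selection achieves below 11.

11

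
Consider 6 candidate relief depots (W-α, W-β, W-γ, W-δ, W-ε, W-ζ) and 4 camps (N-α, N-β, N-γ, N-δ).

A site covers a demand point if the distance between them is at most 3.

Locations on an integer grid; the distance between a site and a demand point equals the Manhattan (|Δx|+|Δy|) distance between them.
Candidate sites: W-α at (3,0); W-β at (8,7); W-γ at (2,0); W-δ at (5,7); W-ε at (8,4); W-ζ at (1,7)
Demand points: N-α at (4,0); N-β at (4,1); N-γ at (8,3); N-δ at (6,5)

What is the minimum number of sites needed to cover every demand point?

2

Coverage sets (demand points within 3 of each site):
  W-α: {N-α, N-β}
  W-β: {}
  W-γ: {N-α, N-β}
  W-δ: {N-δ}
  W-ε: {N-γ, N-δ}
  W-ζ: {}
No single site covers all 4 demand points.
But {W-α, W-ε} covers everything, so the minimum is 2.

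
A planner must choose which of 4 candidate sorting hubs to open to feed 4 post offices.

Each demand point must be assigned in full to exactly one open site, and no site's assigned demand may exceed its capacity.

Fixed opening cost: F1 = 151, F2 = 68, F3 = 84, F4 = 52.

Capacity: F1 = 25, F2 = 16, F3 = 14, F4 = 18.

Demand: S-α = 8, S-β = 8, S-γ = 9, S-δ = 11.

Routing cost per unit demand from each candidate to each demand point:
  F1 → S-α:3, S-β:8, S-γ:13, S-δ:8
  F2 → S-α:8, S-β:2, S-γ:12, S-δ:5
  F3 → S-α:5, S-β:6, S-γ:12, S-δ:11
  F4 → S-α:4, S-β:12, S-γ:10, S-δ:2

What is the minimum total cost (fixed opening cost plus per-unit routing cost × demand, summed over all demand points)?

414

Open {F2, F3, F4}; cheapest assignment that respects the capacities:
  F2 (cap 16, load 16): S-α, S-β — cost 8×8 + 8×2 = 80
  F3 (cap 14, load 9): S-γ — cost 9×12 = 108
  F4 (cap 18, load 11): S-δ — cost 11×2 = 22
  Shipping 210, fixed 204 → total 414.
  Any other capacity-feasible assignment to {F2, F3, F4} ships for at least 210.
Compare {F1, F4}: its best feasible assignment gives total 430.
Compare {F1, F2, F4}: its best feasible assignment gives total 450.
Every other set of open sites that can feasibly serve all demand totals ≥ 430 even under its best assignment. Minimum: 414.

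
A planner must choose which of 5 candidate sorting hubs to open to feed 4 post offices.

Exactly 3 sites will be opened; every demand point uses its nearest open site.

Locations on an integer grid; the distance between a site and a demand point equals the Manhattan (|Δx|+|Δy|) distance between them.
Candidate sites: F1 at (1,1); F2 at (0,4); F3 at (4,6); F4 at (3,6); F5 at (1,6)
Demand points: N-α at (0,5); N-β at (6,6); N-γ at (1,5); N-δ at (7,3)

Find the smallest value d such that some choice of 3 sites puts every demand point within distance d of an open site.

6

Open {F1, F2, F3}.
  Farthest demand point is N-δ at distance 6 (to F3); all others are ≤ 6.
With {F1, F3, F4} the worst case is 6.
With {F1, F3, F5} the worst case is 6.
No size-3 selection achieves below 6.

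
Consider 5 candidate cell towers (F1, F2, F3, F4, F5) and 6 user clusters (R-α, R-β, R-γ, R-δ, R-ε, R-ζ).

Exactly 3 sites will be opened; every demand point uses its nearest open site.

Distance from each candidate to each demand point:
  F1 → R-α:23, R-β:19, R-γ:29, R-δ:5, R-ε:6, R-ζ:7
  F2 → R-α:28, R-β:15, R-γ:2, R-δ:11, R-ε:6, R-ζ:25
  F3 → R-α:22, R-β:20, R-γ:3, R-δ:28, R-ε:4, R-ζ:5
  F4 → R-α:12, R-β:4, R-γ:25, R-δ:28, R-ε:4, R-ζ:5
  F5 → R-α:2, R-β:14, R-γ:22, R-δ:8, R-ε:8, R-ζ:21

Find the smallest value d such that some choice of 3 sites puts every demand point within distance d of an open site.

Open {F2, F4, F5}.
  Farthest demand point is R-δ at distance 8 (to F5); all others are ≤ 8.
With {F3, F4, F5} the worst case is 8.
With {F1, F2, F4} the worst case is 12.
No size-3 selection achieves below 8.

8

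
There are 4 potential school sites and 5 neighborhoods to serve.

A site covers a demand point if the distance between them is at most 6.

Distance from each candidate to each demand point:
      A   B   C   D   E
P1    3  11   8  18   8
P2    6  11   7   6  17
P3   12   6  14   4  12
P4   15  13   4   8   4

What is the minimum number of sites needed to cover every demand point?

Coverage sets (demand points within 6 of each site):
  P1: {A}
  P2: {A, D}
  P3: {B, D}
  P4: {C, E}
No 2 sites suffice: every size-2 union leaves at least one demand point uncovered.
But {P1, P3, P4} covers everything, so the minimum is 3.

3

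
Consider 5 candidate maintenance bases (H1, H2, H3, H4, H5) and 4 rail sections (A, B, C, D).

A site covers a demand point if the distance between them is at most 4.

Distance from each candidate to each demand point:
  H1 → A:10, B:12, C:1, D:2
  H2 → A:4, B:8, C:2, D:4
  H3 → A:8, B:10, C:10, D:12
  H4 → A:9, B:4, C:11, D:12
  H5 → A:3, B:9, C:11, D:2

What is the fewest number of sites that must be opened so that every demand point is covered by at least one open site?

Coverage sets (demand points within 4 of each site):
  H1: {C, D}
  H2: {A, C, D}
  H3: {}
  H4: {B}
  H5: {A, D}
No single site covers all 4 demand points.
But {H2, H4} covers everything, so the minimum is 2.

2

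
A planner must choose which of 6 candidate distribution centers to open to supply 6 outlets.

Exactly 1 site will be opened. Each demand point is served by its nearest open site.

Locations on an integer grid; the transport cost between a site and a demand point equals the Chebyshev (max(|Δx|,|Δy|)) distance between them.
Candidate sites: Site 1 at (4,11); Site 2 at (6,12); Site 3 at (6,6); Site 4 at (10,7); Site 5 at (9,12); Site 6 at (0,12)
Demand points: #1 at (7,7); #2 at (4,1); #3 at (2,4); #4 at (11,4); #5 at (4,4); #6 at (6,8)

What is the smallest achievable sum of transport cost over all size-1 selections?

19

Open {Site 3}.
  #1→Site 3 1, #2→Site 3 5, #3→Site 3 4, #4→Site 3 5, #5→Site 3 2, #6→Site 3 2  ⇒ total 19.
Compare {Site 4}: total 30.
Compare {Site 1}: total 38.
No size-1 selection does better; minimum is 19.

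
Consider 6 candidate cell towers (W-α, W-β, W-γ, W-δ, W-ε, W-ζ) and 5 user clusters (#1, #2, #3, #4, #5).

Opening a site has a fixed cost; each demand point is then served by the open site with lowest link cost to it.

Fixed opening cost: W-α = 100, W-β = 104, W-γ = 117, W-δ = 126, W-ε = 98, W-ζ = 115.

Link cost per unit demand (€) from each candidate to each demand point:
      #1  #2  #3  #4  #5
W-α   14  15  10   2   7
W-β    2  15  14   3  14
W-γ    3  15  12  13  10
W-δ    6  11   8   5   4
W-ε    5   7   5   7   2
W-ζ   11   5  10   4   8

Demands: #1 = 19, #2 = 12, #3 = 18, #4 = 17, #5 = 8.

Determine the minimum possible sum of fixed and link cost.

Open {W-β, W-ε}: assign each demand point to its cheapest open site.
  #1→W-β 19×2=38, #2→W-ε 12×7=84, #3→W-ε 18×5=90, #4→W-β 17×3=51, #5→W-ε 8×2=16
  link cost 279, fixed 202 → total 481.
Compare {W-ε}: link cost 404 + fixed 98 = 502.
Compare {W-α, W-ε}: link cost 319 + fixed 198 = 517.
Compare {W-ε, W-ζ}: link cost 329 + fixed 213 = 542.
All other subsets cost ≥ 502. Minimum total cost: 481.

481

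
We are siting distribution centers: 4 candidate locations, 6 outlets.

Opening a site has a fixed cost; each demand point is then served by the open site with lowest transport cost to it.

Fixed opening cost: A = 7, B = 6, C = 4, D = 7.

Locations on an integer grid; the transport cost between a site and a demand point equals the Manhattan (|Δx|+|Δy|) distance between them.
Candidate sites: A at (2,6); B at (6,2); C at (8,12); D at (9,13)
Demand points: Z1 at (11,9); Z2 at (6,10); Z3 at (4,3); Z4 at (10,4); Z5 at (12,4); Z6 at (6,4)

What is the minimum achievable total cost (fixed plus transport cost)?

Open {B, C}: assign each demand point to its cheapest open site.
  Z1→C 6, Z2→C 4, Z3→B 3, Z4→B 6, Z5→B 8, Z6→B 2
  transport cost 29, fixed 10 → total 39.
Compare {B, D}: transport cost 31 + fixed 13 = 44.
Compare {B}: transport cost 39 + fixed 6 = 45.
Compare {A, B, C}: transport cost 29 + fixed 17 = 46.
All other subsets cost ≥ 44. Minimum total cost: 39.

39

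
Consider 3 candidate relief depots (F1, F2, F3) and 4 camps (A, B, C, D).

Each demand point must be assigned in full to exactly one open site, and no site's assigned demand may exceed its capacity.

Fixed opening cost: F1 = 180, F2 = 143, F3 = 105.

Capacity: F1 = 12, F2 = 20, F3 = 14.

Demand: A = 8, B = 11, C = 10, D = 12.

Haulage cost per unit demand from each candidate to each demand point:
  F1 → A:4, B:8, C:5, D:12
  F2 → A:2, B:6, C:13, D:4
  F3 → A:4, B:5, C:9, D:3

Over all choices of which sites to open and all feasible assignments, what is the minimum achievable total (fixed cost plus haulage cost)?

596

Open {F1, F2, F3}; cheapest assignment that respects the capacities:
  F1 (cap 12, load 10): C — cost 10×5 = 50
  F2 (cap 20, load 19): A, B — cost 8×2 + 11×6 = 82
  F3 (cap 14, load 12): D — cost 12×3 = 36
  Shipping 168, fixed 428 → total 596.
  Any other capacity-feasible assignment to {F1, F2, F3} ships for at least 168.
Total demand is 41 and no other set of sites has combined capacity ≥ 41, so {F1, F2, F3} is the only feasible choice of open sites. Minimum: 596.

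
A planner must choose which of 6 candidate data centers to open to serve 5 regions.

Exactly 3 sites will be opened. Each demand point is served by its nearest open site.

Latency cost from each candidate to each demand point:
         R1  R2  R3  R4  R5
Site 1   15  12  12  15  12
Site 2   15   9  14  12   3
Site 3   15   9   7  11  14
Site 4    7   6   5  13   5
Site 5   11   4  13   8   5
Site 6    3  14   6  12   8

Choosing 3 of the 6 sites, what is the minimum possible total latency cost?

24

Open {Site 2, Site 5, Site 6}.
  R1→Site 6 3, R2→Site 5 4, R3→Site 6 6, R4→Site 5 8, R5→Site 2 3  ⇒ total 24.
Compare {Site 4, Site 5, Site 6}: total 25.
Compare {Site 1, Site 5, Site 6}: total 26.
No size-3 selection does better; minimum is 24.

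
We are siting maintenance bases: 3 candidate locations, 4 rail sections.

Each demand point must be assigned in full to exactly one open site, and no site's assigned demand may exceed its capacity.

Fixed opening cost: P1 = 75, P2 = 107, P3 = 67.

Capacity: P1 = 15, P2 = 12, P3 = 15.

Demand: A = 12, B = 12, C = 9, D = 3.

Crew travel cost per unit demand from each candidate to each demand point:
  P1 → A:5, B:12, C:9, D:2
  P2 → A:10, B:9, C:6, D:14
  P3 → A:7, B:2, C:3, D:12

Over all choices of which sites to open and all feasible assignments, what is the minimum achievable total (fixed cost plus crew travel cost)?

Open {P1, P2, P3}; cheapest assignment that respects the capacities:
  P1 (cap 15, load 15): A, D — cost 12×5 + 3×2 = 66
  P2 (cap 12, load 9): C — cost 9×6 = 54
  P3 (cap 15, load 12): B — cost 12×2 = 24
  Shipping 144, fixed 249 → total 393.
  Any other capacity-feasible assignment to {P1, P2, P3} ships for at least 144.
Total demand is 36 and no other set of sites has combined capacity ≥ 36, so {P1, P2, P3} is the only feasible choice of open sites. Minimum: 393.

393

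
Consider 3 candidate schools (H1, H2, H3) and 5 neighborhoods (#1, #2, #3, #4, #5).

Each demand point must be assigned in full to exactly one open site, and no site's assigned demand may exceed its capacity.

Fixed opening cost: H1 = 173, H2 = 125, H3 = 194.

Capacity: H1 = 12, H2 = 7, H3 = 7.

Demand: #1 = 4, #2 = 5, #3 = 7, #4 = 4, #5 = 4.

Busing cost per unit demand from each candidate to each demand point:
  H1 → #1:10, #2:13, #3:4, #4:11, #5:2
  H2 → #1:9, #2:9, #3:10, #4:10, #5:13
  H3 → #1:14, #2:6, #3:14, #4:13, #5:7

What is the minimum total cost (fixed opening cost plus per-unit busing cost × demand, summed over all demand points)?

Open {H1, H2, H3}; cheapest assignment that respects the capacities:
  H1 (cap 12, load 12): #1, #4, #5 — cost 4×10 + 4×11 + 4×2 = 92
  H2 (cap 7, load 7): #3 — cost 7×10 = 70
  H3 (cap 7, load 5): #2 — cost 5×6 = 30
  Shipping 192, fixed 492 → total 684.
  Any other capacity-feasible assignment to {H1, H2, H3} ships for at least 192.
Total demand is 24 and no other set of sites has combined capacity ≥ 24, so {H1, H2, H3} is the only feasible choice of open sites. Minimum: 684.

684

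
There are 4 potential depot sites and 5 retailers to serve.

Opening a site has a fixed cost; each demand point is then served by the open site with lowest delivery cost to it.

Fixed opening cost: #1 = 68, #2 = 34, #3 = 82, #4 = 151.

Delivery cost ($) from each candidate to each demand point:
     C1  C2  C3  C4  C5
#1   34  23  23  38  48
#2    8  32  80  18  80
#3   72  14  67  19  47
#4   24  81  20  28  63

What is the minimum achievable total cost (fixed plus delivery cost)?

222

Open {#1, #2}: assign each demand point to its cheapest open site.
  C1→#2 8, C2→#1 23, C3→#1 23, C4→#2 18, C5→#1 48
  delivery cost 120, fixed 102 → total 222.
Compare {#1}: delivery cost 166 + fixed 68 = 234.
Compare {#2}: delivery cost 218 + fixed 34 = 252.
Compare {#2, #3}: delivery cost 154 + fixed 116 = 270.
All other subsets cost ≥ 234. Minimum total cost: 222.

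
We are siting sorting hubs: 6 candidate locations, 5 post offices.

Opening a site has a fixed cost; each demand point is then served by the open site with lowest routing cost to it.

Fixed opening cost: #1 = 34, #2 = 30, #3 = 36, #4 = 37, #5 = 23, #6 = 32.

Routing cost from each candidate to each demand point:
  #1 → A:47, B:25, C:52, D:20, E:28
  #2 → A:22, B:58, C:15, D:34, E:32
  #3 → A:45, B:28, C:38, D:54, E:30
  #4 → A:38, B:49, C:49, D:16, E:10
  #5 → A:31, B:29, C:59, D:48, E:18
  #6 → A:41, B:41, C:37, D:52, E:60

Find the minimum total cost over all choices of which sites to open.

Open {#2, #5}: assign each demand point to its cheapest open site.
  A→#2 22, B→#5 29, C→#2 15, D→#2 34, E→#5 18
  routing cost 118, fixed 53 → total 171.
Compare {#1, #2}: routing cost 110 + fixed 64 = 174.
Compare {#2, #4}: routing cost 112 + fixed 67 = 179.
Compare {#2, #4, #5}: routing cost 92 + fixed 90 = 182.
All other subsets cost ≥ 174. Minimum total cost: 171.

171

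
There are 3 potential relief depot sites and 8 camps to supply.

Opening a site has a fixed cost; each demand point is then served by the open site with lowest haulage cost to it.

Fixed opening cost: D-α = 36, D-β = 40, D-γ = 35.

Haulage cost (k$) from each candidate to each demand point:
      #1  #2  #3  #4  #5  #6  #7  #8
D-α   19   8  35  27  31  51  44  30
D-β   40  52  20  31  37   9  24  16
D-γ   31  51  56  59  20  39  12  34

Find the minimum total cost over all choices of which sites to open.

230

Open {D-α, D-β}: assign each demand point to its cheapest open site.
  #1→D-α 19, #2→D-α 8, #3→D-β 20, #4→D-α 27, #5→D-α 31, #6→D-β 9, #7→D-β 24, #8→D-β 16
  haulage cost 154, fixed 76 → total 230.
Compare {D-α, D-β, D-γ}: haulage cost 131 + fixed 111 = 242.
Compare {D-α, D-γ}: haulage cost 190 + fixed 71 = 261.
Compare {D-β, D-γ}: haulage cost 190 + fixed 75 = 265.
All other subsets cost ≥ 242. Minimum total cost: 230.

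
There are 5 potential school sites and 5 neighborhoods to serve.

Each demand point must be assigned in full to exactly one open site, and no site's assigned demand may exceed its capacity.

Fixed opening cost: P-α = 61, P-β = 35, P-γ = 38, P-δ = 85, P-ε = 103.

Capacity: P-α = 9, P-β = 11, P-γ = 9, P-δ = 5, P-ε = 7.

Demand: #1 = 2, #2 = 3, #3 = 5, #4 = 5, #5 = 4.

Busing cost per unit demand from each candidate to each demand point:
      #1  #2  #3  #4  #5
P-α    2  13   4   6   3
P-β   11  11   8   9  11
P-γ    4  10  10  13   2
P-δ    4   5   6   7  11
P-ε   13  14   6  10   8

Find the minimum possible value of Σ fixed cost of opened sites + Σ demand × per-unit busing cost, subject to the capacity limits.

204

Open {P-β, P-γ}; cheapest assignment that respects the capacities:
  P-β (cap 11, load 10): #3, #4 — cost 5×8 + 5×9 = 85
  P-γ (cap 9, load 9): #1, #2, #5 — cost 2×4 + 3×10 + 4×2 = 46
  Shipping 131, fixed 73 → total 204.
  Any other capacity-feasible assignment to {P-β, P-γ} ships for at least 131.
Compare {P-α, P-β}: its best feasible assignment gives total 228.
Compare {P-α, P-β, P-γ}: its best feasible assignment gives total 241.
Every other set of open sites that can feasibly serve all demand totals ≥ 228 even under its best assignment. Minimum: 204.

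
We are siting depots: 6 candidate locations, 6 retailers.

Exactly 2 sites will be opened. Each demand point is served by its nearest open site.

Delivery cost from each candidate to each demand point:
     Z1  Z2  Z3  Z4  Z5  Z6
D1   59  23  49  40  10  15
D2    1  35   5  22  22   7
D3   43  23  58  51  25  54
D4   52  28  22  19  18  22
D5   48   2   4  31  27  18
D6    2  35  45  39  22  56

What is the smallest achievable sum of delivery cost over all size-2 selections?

Open {D2, D5}.
  Z1→D2 1, Z2→D5 2, Z3→D5 4, Z4→D2 22, Z5→D2 22, Z6→D2 7  ⇒ total 58.
Compare {D1, D2}: total 68.
Compare {D2, D4}: total 78.
No size-2 selection does better; minimum is 58.

58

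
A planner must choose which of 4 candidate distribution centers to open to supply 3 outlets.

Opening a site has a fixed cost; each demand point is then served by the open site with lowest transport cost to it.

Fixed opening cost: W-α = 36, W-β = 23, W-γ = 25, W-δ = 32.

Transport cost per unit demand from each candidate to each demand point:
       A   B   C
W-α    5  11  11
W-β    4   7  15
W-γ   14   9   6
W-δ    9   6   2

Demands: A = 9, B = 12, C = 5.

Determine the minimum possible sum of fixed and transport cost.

Open {W-β, W-δ}: assign each demand point to its cheapest open site.
  A→W-β 9×4=36, B→W-δ 12×6=72, C→W-δ 5×2=10
  transport cost 118, fixed 55 → total 173.
Compare {W-δ}: transport cost 163 + fixed 32 = 195.
Compare {W-α, W-δ}: transport cost 127 + fixed 68 = 195.
Compare {W-β, W-γ}: transport cost 150 + fixed 48 = 198.
All other subsets cost ≥ 195. Minimum total cost: 173.

173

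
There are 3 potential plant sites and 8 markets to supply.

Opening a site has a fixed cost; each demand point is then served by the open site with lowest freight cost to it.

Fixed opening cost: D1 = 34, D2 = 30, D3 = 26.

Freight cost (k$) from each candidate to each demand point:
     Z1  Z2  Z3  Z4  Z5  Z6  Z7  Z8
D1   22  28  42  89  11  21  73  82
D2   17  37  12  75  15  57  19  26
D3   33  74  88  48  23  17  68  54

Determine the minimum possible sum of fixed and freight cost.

247

Open {D2, D3}: assign each demand point to its cheapest open site.
  Z1→D2 17, Z2→D2 37, Z3→D2 12, Z4→D3 48, Z5→D2 15, Z6→D3 17, Z7→D2 19, Z8→D2 26
  freight cost 191, fixed 56 → total 247.
Compare {D1, D2, D3}: freight cost 178 + fixed 90 = 268.
Compare {D1, D2}: freight cost 209 + fixed 64 = 273.
Compare {D2}: freight cost 258 + fixed 30 = 288.
All other subsets cost ≥ 268. Minimum total cost: 247.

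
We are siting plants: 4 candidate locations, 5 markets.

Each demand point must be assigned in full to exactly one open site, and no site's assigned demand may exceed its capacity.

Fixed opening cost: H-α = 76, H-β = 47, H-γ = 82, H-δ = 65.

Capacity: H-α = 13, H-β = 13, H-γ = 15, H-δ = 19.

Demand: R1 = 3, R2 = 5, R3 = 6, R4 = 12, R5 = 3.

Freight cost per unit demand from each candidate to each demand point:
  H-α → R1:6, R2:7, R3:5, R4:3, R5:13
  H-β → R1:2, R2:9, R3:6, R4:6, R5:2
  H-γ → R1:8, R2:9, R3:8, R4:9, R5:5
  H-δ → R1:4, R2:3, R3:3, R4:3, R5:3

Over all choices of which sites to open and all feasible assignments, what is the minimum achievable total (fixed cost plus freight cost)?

Open {H-β, H-δ}; cheapest assignment that respects the capacities:
  H-β (cap 13, load 12): R1, R3, R5 — cost 3×2 + 6×6 + 3×2 = 48
  H-δ (cap 19, load 17): R2, R4 — cost 5×3 + 12×3 = 51
  Shipping 99, fixed 112 → total 211.
  Any other capacity-feasible assignment to {H-β, H-δ} ships for at least 99.
Compare {H-α, H-δ}: its best feasible assignment gives total 231.
Compare {H-α, H-β, H-δ}: its best feasible assignment gives total 269.
Every other set of open sites that can feasibly serve all demand totals ≥ 231 even under its best assignment. Minimum: 211.

211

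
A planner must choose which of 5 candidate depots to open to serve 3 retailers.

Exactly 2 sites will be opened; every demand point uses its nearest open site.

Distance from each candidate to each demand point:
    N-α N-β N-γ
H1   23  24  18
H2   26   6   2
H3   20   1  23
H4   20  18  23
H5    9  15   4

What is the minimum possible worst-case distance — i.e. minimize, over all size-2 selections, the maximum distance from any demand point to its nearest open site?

Open {H2, H5}.
  Farthest demand point is N-α at distance 9 (to H5); all others are ≤ 9.
With {H3, H5} the worst case is 9.
With {H1, H5} the worst case is 15.
No size-2 selection achieves below 9.

9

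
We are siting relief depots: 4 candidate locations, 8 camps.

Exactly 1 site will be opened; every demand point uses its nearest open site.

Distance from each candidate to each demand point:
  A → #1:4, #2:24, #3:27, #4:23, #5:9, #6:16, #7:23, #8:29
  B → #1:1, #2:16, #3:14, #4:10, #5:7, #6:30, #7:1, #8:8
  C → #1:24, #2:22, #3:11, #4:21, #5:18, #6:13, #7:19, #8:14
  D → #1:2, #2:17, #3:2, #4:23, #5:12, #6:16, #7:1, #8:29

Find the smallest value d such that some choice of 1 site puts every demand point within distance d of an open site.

24

Open {C}.
  Farthest demand point is #1 at distance 24 (to C); all others are ≤ 24.
With {A} the worst case is 29.
With {D} the worst case is 29.
No size-1 selection achieves below 24.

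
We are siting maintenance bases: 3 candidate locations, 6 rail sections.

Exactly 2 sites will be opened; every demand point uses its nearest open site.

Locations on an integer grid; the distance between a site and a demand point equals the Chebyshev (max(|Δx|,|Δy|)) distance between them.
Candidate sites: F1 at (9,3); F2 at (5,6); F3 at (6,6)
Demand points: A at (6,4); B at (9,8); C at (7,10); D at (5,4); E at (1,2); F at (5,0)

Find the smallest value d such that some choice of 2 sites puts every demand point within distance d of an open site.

Open {F1, F2}.
  Farthest demand point is B at distance 4 (to F2); all others are ≤ 4.
With {F1, F3} the worst case is 5.
With {F2, F3} the worst case is 6.
No size-2 selection achieves below 4.

4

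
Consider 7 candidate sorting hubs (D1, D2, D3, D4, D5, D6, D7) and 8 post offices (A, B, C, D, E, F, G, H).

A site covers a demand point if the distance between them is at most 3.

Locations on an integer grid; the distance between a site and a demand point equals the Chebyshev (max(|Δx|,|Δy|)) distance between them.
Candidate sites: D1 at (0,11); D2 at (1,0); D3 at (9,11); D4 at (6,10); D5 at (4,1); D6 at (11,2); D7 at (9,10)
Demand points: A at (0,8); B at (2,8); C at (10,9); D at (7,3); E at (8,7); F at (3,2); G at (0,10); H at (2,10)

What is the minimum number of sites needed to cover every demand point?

3

Coverage sets (demand points within 3 of each site):
  D1: {A, B, G, H}
  D2: {F}
  D3: {C}
  D4: {E}
  D5: {D, F}
  D6: {}
  D7: {C, E}
No 2 sites suffice: every size-2 union leaves at least one demand point uncovered.
But {D1, D5, D7} covers everything, so the minimum is 3.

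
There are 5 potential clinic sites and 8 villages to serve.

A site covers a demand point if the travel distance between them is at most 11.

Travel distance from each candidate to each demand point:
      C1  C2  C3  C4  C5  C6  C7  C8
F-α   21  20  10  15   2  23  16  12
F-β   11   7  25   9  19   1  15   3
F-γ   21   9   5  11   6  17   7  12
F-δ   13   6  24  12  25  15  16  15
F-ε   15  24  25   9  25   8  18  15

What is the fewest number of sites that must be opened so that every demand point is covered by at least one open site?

2

Coverage sets (demand points within 11 of each site):
  F-α: {C3, C5}
  F-β: {C1, C2, C4, C6, C8}
  F-γ: {C2, C3, C4, C5, C7}
  F-δ: {C2}
  F-ε: {C4, C6}
No single site covers all 8 demand points.
But {F-β, F-γ} covers everything, so the minimum is 2.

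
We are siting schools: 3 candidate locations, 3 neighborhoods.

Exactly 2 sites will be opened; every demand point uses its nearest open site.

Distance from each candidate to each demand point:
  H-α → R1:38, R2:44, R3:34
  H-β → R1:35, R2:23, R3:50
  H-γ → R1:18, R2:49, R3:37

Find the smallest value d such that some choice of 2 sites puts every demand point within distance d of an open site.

35

Open {H-α, H-β}.
  Farthest demand point is R1 at distance 35 (to H-β); all others are ≤ 35.
With {H-β, H-γ} the worst case is 37.
With {H-α, H-γ} the worst case is 44.
No size-2 selection achieves below 35.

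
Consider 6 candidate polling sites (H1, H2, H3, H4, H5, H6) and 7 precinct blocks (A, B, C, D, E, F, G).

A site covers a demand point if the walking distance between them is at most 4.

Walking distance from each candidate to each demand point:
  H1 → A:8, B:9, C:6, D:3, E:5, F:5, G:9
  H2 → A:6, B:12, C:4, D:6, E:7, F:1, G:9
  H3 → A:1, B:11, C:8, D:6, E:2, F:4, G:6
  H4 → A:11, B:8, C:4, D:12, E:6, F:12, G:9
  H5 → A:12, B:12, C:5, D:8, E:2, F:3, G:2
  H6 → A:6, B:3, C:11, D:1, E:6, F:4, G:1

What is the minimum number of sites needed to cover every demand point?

3

Coverage sets (demand points within 4 of each site):
  H1: {D}
  H2: {C, F}
  H3: {A, E, F}
  H4: {C}
  H5: {E, F, G}
  H6: {B, D, F, G}
No 2 sites suffice: every size-2 union leaves at least one demand point uncovered.
But {H2, H3, H6} covers everything, so the minimum is 3.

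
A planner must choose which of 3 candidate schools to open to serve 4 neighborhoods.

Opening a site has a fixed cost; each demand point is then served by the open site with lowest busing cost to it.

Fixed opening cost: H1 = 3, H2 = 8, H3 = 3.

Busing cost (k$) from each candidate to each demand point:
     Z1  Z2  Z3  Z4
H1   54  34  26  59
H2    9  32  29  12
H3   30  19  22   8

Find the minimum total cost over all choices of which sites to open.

Open {H2, H3}: assign each demand point to its cheapest open site.
  Z1→H2 9, Z2→H3 19, Z3→H3 22, Z4→H3 8
  busing cost 58, fixed 11 → total 69.
Compare {H1, H2, H3}: busing cost 58 + fixed 14 = 72.
Compare {H3}: busing cost 79 + fixed 3 = 82.
Compare {H1, H3}: busing cost 79 + fixed 6 = 85.
All other subsets cost ≥ 72. Minimum total cost: 69.

69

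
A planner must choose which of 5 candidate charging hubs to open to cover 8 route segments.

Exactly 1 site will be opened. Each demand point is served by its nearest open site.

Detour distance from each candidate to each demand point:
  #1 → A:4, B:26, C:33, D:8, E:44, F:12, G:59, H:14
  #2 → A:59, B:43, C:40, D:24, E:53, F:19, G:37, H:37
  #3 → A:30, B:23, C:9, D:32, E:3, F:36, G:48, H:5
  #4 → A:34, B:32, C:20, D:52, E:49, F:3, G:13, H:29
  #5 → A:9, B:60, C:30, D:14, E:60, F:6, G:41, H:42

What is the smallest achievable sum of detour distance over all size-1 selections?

186

Open {#3}.
  A→#3 30, B→#3 23, C→#3 9, D→#3 32, E→#3 3, F→#3 36, G→#3 48, H→#3 5  ⇒ total 186.
Compare {#1}: total 200.
Compare {#4}: total 232.
No size-1 selection does better; minimum is 186.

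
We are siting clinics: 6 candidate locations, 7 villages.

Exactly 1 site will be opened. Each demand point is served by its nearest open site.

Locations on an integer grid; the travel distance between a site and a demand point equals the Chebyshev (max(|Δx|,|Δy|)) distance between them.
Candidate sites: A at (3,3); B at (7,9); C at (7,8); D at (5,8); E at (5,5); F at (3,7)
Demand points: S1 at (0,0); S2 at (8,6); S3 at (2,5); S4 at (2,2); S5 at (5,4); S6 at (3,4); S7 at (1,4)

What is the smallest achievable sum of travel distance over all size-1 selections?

Open {A}.
  S1→A 3, S2→A 5, S3→A 2, S4→A 1, S5→A 2, S6→A 1, S7→A 2  ⇒ total 16.
Compare {E}: total 21.
Compare {F}: total 28.
No size-1 selection does better; minimum is 16.

16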